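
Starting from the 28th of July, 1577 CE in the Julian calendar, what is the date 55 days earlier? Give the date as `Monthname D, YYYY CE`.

Counting 55 days back from JDN 2297266 reaches JDN 2297211, which is June 3, 1577 CE.

June 3, 1577 CE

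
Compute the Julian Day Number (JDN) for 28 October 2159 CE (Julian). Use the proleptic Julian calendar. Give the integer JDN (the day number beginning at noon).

2509933

Equivalently 11 November 2159 (Gregorian).
JDN 2299161 is 15 October 1582 CE (Gregorian); the target day is +210772 days from there, so JDN = 2509933.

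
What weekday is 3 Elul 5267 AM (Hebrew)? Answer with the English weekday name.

In the proleptic Gregorian calendar this is 21 August 1507 (JDN 2271712).
JDN 2271712 mod 7 = 2, and JDN 0 was a Monday, so this is a Wednesday.

Wednesday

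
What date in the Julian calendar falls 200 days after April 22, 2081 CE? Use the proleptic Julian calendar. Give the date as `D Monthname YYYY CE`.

8 November 2081 CE

The starting date is JDN 2481255; 2481255 + 200 = 2481455.
JDN 2481455 corresponds to 8 November 2081 CE.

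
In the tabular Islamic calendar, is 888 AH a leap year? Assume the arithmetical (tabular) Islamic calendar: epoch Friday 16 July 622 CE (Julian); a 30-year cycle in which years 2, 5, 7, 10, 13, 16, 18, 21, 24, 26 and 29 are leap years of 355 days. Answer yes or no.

Year 888 AH is year 18 of its 30-year cycle; leap positions are 2, 5, 7, 10, 13, 16, 18, 21, 24, 26, 29, so it is a leap year (355 days).

yes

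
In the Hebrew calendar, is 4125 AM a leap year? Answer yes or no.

no

Hebrew year 4125 is year 2 of its 19-year Metonic cycle; leap years are at positions 3, 6, 8, 11, 14, 17, 19, so it is a common year (12 months).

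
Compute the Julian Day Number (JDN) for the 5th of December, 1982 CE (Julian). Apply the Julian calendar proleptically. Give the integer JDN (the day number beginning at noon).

Equivalently 18 December 1982 (Gregorian).
JDN 2451545 is 1 January 2000 CE (Gregorian); the target day is −6223 days from there, so JDN = 2445322.

2445322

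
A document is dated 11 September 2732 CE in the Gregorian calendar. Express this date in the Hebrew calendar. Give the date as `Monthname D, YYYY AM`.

Julian Day Number of the source date = 2719156.
Converting JDN 2719156 to the Hebrew calendar gives 29 Elul 6492 AM.

Elul 29, 6492 AM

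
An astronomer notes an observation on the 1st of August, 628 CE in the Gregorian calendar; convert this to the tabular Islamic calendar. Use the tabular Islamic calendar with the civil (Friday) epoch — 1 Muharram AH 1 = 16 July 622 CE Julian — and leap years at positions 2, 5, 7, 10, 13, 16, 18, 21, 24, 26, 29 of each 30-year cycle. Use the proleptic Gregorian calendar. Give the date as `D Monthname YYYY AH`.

21 Rabi' al-Awwal 7 AH

Julian Day Number of the source date = 1950645.
Converting JDN 1950645 to the tabular Islamic calendar gives 21 Rabi' al-Awwal 7 AH.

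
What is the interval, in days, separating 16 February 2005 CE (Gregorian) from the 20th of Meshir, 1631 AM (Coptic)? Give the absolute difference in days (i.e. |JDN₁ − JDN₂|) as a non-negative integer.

32862

JDN of the first date = 2453418.
JDN of the second date = 2420556.
|2420556 − 2453418| = 32862.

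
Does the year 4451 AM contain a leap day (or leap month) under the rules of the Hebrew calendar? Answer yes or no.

no

Hebrew year 4451 is year 5 of its 19-year Metonic cycle; leap years are at positions 3, 6, 8, 11, 14, 17, 19, so it is a common year (12 months).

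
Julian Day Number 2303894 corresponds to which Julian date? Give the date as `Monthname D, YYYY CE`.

JDN 2303894 is 30 September 1595 in the Gregorian calendar.
In the Julian calendar that day is September 20, 1595 CE.

September 20, 1595 CE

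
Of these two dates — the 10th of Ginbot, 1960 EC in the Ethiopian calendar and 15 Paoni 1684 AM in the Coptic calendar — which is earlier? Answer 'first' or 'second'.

Converting both to JDN: 2439995 vs 2440030; the smaller is the first.

first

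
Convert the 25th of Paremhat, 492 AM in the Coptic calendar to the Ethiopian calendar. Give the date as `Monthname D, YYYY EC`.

Megabit 25, 768 EC

Both dates share Julian Day Number 2004572; in the Ethiopian calendar that is 25 Megabit 768 EC.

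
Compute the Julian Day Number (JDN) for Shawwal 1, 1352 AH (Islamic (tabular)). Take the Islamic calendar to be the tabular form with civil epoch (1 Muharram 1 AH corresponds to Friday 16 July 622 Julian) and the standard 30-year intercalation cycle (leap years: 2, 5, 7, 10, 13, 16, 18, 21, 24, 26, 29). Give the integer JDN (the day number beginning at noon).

2427455

Equivalently 17 January 1934 (Gregorian).
JDN 2451545 is 1 January 2000 CE (Gregorian); the target day is −24090 days from there, so JDN = 2427455.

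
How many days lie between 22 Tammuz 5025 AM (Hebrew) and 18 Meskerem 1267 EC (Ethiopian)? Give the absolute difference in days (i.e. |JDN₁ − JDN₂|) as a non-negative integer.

3357

First date → JDN 2183287; second date → JDN 2186644.
The interval is |2183287 − 2186644| = 3357 days.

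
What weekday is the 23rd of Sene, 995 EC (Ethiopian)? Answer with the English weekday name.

Thursday

In the proleptic Gregorian calendar this is 23 June 1003 (JDN 2087571).
2087571 ≡ 3 (mod 7); counting from Monday = 0 gives Thursday.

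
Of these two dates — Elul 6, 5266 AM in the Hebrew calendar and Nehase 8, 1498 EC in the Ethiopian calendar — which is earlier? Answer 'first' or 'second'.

second

First date → JDN 2271362; second date → JDN 2271337.
JDN 2271337 < JDN 2271362, so the second date is earlier.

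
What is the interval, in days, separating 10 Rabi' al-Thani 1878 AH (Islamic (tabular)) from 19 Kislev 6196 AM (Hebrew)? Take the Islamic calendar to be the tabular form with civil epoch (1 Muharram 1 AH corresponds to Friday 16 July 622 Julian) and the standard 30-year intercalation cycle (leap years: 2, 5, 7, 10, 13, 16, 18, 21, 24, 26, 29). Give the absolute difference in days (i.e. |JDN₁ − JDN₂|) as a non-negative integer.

JDN of the first date = 2613684.
JDN of the second date = 2610770.
|2610770 − 2613684| = 2914.

2914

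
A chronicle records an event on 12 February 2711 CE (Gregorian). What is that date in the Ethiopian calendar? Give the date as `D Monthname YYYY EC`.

Both dates share Julian Day Number 2711274; in the Ethiopian calendar that is 29 Tir 2703 EC.

29 Tir 2703 EC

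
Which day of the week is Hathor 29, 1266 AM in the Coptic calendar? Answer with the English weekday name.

This is JDN 2287159 (5 December 1549 Gregorian).
JDN 2287159 mod 7 = 0, and JDN 0 was a Monday, so this is a Monday.

Monday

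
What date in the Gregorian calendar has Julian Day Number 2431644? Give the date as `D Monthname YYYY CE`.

7 July 1945 CE

JDN 2451545 is 1 Jan 2000; 2431644 is −19901 days from there.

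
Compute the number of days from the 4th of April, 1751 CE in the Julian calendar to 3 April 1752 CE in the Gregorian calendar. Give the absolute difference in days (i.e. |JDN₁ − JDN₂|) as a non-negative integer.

354

JDN of the first date = 2360704.
JDN of the second date = 2361058.
|2361058 − 2360704| = 354.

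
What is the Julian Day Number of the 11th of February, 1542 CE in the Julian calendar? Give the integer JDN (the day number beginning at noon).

Equivalently 21 February 1542 (proleptic Gregorian).
JDN 2400001 is 17 November 1858 CE (Gregorian), MJD 0; the target day is −115686 days from there, so JDN = 2284315.

2284315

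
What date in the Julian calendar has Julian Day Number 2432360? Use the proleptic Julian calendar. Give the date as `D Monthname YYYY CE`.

10 June 1947 CE

The Gregorian equivalent of JDN 2432360 is 23 June 1947.
In the Julian calendar that day is 10 June 1947 CE.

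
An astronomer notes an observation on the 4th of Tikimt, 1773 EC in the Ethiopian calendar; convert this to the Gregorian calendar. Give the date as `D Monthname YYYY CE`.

Both dates share Julian Day Number 2371477; in the Gregorian calendar that is 12 October 1780 CE.

12 October 1780 CE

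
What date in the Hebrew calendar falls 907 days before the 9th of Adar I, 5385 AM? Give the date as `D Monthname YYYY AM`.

18 Elul 5382 AM

The starting date is JDN 2314626; 2314626 − 907 = 2313719.
JDN 2313719 corresponds to 18 Elul 5382 AM.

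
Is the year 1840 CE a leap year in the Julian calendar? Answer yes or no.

1840 mod 4 = 0, so it is a leap year in the Julian calendar.

yes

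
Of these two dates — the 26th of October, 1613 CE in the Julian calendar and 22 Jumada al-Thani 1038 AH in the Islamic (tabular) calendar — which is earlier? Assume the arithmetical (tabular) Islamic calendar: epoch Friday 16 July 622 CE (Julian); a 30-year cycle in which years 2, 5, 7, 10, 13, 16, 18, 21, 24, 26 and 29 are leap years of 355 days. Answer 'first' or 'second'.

first

First date → JDN 2310505; second date → JDN 2316087.
JDN 2310505 < JDN 2316087, so the first date is earlier.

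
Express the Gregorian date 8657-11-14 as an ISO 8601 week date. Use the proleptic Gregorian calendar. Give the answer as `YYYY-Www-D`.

8657-W46-6

The weekday is Saturday (ISO weekday 6).
That Saturday belongs to ISO week 46 of ISO year 8657.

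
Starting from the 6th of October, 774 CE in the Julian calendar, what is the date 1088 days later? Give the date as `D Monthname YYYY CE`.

The starting date is JDN 2004040; 2004040 + 1088 = 2005128.
JDN 2005128 corresponds to 28 September 777 CE.

28 September 777 CE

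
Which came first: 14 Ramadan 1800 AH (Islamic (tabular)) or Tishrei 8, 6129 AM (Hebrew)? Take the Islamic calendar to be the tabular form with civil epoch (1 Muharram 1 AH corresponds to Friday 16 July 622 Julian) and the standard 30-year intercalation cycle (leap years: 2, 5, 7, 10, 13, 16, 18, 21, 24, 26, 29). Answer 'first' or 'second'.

first

Converting both to JDN: 2586195 vs 2586218; the smaller is the first.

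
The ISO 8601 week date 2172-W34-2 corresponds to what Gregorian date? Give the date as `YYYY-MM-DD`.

2172-08-18

ISO week 1 of 2172 is the week containing the first Thursday of 2172.
Week 34, day 2 (Tuesday) lands on 2172-08-18.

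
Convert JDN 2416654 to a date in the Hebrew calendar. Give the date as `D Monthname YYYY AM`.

9 Tammuz 5664 AM

JDN 2416654 is 22 June 1904 in the Gregorian calendar.
In the Hebrew calendar that day is 9 Tammuz 5664 AM.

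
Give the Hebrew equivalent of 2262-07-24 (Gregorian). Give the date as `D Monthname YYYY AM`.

Julian Day Number of the source date = 2547443.
Converting JDN 2547443 to the Hebrew calendar gives 7 Av 6022 AM.

7 Av 6022 AM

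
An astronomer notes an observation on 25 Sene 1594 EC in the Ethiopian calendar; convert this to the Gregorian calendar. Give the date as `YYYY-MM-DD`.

Both dates share Julian Day Number 2306358; in the Gregorian calendar that is 29 June 1602 CE.

1602-06-29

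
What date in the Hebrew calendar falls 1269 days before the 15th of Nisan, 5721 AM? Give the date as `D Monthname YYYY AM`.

15 Tishrei 5718 AM

JDN of the 15th of Nisan, 5721 AM = 2437391.
2437391 − 1269 = 2436122.
JDN 2436122 in the Hebrew calendar is 15 Tishrei 5718 AM.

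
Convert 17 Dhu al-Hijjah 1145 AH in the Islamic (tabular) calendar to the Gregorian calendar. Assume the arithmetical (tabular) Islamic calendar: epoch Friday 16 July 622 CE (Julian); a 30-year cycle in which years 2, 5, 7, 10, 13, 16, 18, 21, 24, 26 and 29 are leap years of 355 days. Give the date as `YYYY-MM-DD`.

Both dates share Julian Day Number 2354176; in the Gregorian calendar that is 31 May 1733 CE.

1733-05-31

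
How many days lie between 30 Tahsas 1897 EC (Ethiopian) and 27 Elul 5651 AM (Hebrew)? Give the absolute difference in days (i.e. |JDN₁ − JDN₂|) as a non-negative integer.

JDN of the first date = 2416854.
JDN of the second date = 2412006.
|2412006 − 2416854| = 4848.

4848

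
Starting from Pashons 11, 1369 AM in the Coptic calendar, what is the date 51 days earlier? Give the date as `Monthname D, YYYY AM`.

JDN of Pashons 11, 1369 AM = 2324942.
2324942 − 51 = 2324891.
JDN 2324891 in the Coptic calendar is Paremhat 20, 1369 AM.

Paremhat 20, 1369 AM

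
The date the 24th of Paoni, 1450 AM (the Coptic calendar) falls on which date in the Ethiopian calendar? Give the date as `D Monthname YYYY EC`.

24 Sene 1726 EC

Both dates share Julian Day Number 2354570; in the Ethiopian calendar that is 24 Sene 1726 EC.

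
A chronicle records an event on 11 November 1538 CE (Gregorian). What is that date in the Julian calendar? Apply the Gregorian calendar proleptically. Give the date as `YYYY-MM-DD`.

1538-11-01

For dates in this range the Gregorian date is 10 days ahead of the Julian.
11 November 1538 Gregorian − 10 days → 1 November 1538 Julian.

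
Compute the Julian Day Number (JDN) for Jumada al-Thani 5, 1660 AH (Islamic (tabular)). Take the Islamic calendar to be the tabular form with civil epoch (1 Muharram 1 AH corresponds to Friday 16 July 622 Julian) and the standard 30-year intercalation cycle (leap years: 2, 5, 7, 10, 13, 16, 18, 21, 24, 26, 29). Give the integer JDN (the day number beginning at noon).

In the Gregorian calendar the same day is 24 July 2232.
JDN 2400001 is 17 November 1858 CE (Gregorian), MJD 0; the target day is +136485 days from there, so JDN = 2536486.

2536486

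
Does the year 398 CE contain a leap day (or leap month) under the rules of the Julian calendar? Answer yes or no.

no

398 mod 4 = 2, so it is a common year in the Julian calendar.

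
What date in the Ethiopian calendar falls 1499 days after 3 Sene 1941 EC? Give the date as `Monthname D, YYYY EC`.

JDN of 3 Sene 1941 EC = 2433078.
2433078 + 1499 = 2434577.
JDN 2434577 in the Ethiopian calendar is Hamle 11, 1945 EC.

Hamle 11, 1945 EC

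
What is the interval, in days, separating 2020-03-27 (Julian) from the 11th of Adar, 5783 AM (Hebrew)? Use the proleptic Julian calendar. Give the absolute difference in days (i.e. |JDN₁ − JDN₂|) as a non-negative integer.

JDN of the first date = 2458949.
JDN of the second date = 2460008.
|2460008 − 2458949| = 1059.

1059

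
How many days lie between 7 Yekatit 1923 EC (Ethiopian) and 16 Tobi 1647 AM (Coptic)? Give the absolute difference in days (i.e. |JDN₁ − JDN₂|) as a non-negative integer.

21

JDN of the first date = 2426387.
JDN of the second date = 2426366.
|2426366 − 2426387| = 21.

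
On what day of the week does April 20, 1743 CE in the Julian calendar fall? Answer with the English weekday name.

In the Gregorian calendar this is 1 May 1743 (JDN 2357798).
Since JDN mod 7 = 2 (0 = Monday), the day is Wednesday.

Wednesday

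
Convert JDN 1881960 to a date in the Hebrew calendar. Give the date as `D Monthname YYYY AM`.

JDN 1881960 is 12 July 440 in the proleptic Gregorian calendar.
In the Hebrew calendar that day is 24 Tammuz 4200 AM.

24 Tammuz 4200 AM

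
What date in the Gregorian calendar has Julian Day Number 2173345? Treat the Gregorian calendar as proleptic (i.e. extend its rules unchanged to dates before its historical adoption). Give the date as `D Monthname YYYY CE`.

25 April 1238 CE

JDN 2451545 is 1 Jan 2000; 2173345 is −278200 days from there.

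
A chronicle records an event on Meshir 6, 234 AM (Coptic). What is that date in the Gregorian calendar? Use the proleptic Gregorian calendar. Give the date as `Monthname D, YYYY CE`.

Julian Day Number of the source date = 1910288.
Converting JDN 1910288 to the Gregorian calendar gives 2 February 518 CE.

February 2, 518 CE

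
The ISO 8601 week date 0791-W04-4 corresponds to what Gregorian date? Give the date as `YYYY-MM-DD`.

0791-01-24

ISO week 1 of 791 is the week containing the first Thursday of 791.
Week 4, day 4 (Thursday) lands on 0791-01-24.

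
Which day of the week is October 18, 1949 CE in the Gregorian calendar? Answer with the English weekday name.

Tuesday

2433208 ≡ 1 (mod 7); counting from Monday = 0 gives Tuesday.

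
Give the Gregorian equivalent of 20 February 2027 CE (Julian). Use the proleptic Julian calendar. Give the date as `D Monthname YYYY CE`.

The Julian–Gregorian offset here is 13 days (Julian trailing).
20 February 2027 Julian + 13 days → 5 March 2027 Gregorian.

5 March 2027 CE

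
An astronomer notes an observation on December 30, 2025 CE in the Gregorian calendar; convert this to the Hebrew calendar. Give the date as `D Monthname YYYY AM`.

Both dates share Julian Day Number 2461040; in the Hebrew calendar that is 10 Tevet 5786 AM.

10 Tevet 5786 AM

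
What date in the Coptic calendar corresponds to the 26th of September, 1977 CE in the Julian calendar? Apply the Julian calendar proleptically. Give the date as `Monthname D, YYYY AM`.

Thout 29, 1694 AM

Julian Day Number of the source date = 2443426.
Converting JDN 2443426 to the Coptic calendar gives 29 Thout 1694 AM.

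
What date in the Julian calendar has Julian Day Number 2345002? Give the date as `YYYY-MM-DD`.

1708-04-07

The Gregorian equivalent of JDN 2345002 is 18 April 1708.
In the Julian calendar that day is 1708-04-07.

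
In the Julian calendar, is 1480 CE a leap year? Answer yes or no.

1480 mod 4 = 0, so it is a leap year in the Julian calendar.

yes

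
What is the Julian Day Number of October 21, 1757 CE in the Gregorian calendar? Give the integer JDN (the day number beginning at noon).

2363085

JDN 2299161 is 15 October 1582 CE (Gregorian); the target day is +63924 days from there, so JDN = 2363085.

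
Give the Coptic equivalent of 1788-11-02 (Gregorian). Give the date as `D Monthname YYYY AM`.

25 Paopi 1505 AM

Both dates share Julian Day Number 2374420; in the Coptic calendar that is 25 Paopi 1505 AM.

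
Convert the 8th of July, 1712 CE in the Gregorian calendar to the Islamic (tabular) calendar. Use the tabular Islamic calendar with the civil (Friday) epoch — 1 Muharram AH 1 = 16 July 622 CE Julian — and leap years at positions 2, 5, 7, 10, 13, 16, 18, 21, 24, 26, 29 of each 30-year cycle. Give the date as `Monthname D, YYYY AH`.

Julian Day Number of the source date = 2346544.
Converting JDN 2346544 to the tabular Islamic calendar gives 3 Jumada al-Thani 1124 AH.

Jumada al-Thani 3, 1124 AH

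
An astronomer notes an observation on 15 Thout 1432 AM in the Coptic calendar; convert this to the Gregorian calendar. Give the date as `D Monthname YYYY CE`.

Both dates share Julian Day Number 2347717; in the Gregorian calendar that is 24 September 1715 CE.

24 September 1715 CE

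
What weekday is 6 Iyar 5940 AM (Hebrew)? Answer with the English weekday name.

Equivalently 2 May 2180 Gregorian, JDN 2517411.
2517411 ≡ 1 (mod 7); counting from Monday = 0 gives Tuesday.

Tuesday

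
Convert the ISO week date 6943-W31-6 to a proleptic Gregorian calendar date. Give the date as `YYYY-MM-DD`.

6943-08-03

ISO week 1 of 6943 is the week containing the first Thursday of 6943.
Week 31, day 6 (Saturday) lands on 6943-08-03.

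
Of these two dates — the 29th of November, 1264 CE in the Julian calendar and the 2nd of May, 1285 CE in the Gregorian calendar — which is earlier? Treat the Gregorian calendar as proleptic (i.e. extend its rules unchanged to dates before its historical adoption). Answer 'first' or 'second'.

first

The two dates have Julian Day Numbers 2183067 and 2190519 respectively.
Since 2183067 < 2190519, the first date comes first.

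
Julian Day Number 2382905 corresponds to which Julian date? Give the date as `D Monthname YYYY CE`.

15 January 1812 CE

The Gregorian equivalent of JDN 2382905 is 27 January 1812.
In the Julian calendar that day is 15 January 1812 CE.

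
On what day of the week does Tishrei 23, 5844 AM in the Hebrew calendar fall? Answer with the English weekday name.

Tuesday

In the Gregorian calendar this is 5 October 2083 (JDN 2482138).
Since JDN mod 7 = 1 (0 = Monday), the day is Tuesday.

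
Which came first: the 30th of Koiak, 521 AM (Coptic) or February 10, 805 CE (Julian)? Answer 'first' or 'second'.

The two dates have Julian Day Numbers 2015079 and 2015125 respectively.
Since 2015079 < 2015125, the first date comes first.

first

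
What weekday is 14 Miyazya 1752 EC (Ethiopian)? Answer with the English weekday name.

Sunday

This is JDN 2363997 (20 April 1760 Gregorian).
Since JDN mod 7 = 6 (0 = Monday), the day is Sunday.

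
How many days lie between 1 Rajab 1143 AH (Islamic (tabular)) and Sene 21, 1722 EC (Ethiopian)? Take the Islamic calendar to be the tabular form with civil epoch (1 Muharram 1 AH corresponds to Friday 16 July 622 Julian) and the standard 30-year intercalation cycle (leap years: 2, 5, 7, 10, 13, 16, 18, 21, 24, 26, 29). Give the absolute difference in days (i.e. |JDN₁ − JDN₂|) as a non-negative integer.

198

JDN of the first date = 2353304.
JDN of the second date = 2353106.
|2353106 − 2353304| = 198.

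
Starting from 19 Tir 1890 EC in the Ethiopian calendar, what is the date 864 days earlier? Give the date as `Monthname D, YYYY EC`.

Meskerem 5, 1888 EC

JDN of 19 Tir 1890 EC = 2414316.
2414316 − 864 = 2413452.
JDN 2413452 in the Ethiopian calendar is Meskerem 5, 1888 EC.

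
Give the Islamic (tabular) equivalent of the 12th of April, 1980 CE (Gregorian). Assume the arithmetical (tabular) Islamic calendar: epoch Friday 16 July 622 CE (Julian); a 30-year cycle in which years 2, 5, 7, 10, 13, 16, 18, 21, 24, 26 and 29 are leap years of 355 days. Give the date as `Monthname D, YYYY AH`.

Julian Day Number of the source date = 2444342.
Converting JDN 2444342 to the tabular Islamic calendar gives 26 Jumada al-Awwal 1400 AH.

Jumada al-Awwal 26, 1400 AH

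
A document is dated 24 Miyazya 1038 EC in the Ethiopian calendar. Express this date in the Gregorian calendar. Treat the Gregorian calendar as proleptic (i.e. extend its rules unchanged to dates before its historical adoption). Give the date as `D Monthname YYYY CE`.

25 April 1046 CE

Julian Day Number of the source date = 2103218.
Converting JDN 2103218 to the Gregorian calendar gives 25 April 1046 CE.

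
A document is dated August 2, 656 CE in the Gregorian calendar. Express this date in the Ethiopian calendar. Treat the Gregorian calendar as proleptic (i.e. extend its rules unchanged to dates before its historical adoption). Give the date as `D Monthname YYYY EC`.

Julian Day Number of the source date = 1960873.
Converting JDN 1960873 to the Ethiopian calendar gives 6 Nehase 648 EC.

6 Nehase 648 EC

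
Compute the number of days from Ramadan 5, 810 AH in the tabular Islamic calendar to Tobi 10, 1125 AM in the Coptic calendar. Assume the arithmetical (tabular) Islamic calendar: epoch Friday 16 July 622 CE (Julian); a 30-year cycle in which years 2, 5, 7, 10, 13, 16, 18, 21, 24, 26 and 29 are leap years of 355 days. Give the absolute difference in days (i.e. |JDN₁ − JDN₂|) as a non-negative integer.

JDN of the first date = 2235363.
JDN of the second date = 2235700.
|2235700 − 2235363| = 337.

337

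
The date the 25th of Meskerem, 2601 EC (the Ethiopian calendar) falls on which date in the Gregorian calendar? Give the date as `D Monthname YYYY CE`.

10 October 2608 CE

Julian Day Number of the source date = 2673895.
Converting JDN 2673895 to the Gregorian calendar gives 10 October 2608 CE.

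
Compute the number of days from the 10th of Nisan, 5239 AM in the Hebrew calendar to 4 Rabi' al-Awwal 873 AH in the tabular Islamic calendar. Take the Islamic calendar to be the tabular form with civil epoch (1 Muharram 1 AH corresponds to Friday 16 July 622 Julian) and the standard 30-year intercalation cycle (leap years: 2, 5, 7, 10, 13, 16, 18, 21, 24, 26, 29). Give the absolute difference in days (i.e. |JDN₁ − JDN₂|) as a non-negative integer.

First date → JDN 2261353; second date → JDN 2257510.
The interval is |2261353 − 2257510| = 3843 days.

3843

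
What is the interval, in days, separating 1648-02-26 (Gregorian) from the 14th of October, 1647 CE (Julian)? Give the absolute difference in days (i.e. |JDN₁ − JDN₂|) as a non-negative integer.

JDN of the first date = 2323036.
JDN of the second date = 2322911.
|2322911 − 2323036| = 125.

125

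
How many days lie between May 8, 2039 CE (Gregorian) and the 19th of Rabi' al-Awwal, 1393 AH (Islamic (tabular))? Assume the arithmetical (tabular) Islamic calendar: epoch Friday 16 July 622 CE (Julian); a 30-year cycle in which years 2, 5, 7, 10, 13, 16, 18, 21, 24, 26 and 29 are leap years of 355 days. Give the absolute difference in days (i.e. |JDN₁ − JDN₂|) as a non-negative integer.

JDN of the first date = 2465917.
JDN of the second date = 2441795.
|2441795 − 2465917| = 24122.

24122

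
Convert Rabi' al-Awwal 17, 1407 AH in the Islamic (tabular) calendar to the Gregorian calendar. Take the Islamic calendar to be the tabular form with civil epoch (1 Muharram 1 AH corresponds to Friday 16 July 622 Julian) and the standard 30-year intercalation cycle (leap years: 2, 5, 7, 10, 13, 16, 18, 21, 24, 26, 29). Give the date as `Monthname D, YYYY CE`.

Both dates share Julian Day Number 2446755; in the Gregorian calendar that is 20 November 1986 CE.

November 20, 1986 CE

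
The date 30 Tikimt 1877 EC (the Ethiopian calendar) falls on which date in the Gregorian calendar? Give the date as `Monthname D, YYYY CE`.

Both dates share Julian Day Number 2409489; in the Gregorian calendar that is 8 November 1884 CE.

November 8, 1884 CE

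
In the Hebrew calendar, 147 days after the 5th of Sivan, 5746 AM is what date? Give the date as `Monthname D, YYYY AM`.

Cheshvan 4, 5747 AM

The starting date is JDN 2446594; 2446594 + 147 = 2446741.
JDN 2446741 corresponds to Cheshvan 4, 5747 AM.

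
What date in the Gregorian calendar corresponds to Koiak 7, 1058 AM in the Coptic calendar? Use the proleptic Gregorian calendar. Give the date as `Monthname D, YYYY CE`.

Julian Day Number of the source date = 2211195.
Converting JDN 2211195 to the Gregorian calendar gives 11 December 1341 CE.

December 11, 1341 CE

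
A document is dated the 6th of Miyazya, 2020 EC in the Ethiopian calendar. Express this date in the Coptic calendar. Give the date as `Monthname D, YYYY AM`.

Parmouti 6, 1744 AM

Julian Day Number of the source date = 2461876.
Converting JDN 2461876 to the Coptic calendar gives 6 Parmouti 1744 AM.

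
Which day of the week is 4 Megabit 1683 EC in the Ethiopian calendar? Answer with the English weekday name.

In the Gregorian calendar this is 10 March 1691 (JDN 2338754).
2338754 ≡ 5 (mod 7); counting from Monday = 0 gives Saturday.

Saturday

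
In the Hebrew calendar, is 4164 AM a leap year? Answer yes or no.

yes

Hebrew year 4164 is year 3 of its 19-year Metonic cycle; leap years are at positions 3, 6, 8, 11, 14, 17, 19, so it is a leap year (13 months).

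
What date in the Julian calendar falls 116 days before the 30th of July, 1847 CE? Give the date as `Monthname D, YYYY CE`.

JDN of the 30th of July, 1847 CE = 2395885.
2395885 − 116 = 2395769.
JDN 2395769 in the Julian calendar is April 5, 1847 CE.

April 5, 1847 CE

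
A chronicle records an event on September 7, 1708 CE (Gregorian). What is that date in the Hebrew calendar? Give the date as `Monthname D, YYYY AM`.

Julian Day Number of the source date = 2345144.
Converting JDN 2345144 to the Hebrew calendar gives 22 Elul 5468 AM.

Elul 22, 5468 AM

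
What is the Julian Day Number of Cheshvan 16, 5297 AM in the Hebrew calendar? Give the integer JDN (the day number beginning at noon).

In the proleptic Gregorian calendar the same day is 10 November 1536.
JDN 2451545 is 1 January 2000 CE (Gregorian); the target day is −169159 days from there, so JDN = 2282386.

2282386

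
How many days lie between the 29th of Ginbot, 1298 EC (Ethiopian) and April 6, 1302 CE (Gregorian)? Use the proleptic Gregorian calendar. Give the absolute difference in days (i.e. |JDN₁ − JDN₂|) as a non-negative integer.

1517

JDN of the first date = 2198218.
JDN of the second date = 2196701.
|2196701 − 2198218| = 1517.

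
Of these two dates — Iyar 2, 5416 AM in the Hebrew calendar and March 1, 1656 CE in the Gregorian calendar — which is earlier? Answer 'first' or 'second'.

second

First date → JDN 2326018; second date → JDN 2325962.
JDN 2325962 < JDN 2326018, so the second date is earlier.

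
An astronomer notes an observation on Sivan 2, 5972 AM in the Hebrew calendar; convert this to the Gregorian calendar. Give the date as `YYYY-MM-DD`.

Julian Day Number of the source date = 2529130.
Converting JDN 2529130 to the Gregorian calendar gives 3 June 2212 CE.

2212-06-03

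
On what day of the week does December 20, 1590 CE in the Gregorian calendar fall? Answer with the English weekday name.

Thursday

Since JDN mod 7 = 3 (0 = Monday), the day is Thursday.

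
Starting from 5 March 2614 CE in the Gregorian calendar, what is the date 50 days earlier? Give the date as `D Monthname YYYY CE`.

The starting date is JDN 2675867; 2675867 − 50 = 2675817.
JDN 2675817 corresponds to 14 January 2614 CE.

14 January 2614 CE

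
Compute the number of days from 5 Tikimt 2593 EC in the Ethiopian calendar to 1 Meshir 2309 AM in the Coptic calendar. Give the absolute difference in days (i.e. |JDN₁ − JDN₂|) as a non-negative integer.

2806

First date → JDN 2670983; second date → JDN 2668177.
The interval is |2670983 − 2668177| = 2806 days.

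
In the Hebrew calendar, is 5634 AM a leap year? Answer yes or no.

no

Hebrew year 5634 is year 10 of its 19-year Metonic cycle; leap years are at positions 3, 6, 8, 11, 14, 17, 19, so it is a common year (12 months).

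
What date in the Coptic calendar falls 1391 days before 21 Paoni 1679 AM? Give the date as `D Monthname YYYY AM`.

1 Pi Kogi Enavot 1675 AM

JDN of 21 Paoni 1679 AM = 2438209.
2438209 − 1391 = 2436818.
JDN 2436818 in the Coptic calendar is 1 Pi Kogi Enavot 1675 AM.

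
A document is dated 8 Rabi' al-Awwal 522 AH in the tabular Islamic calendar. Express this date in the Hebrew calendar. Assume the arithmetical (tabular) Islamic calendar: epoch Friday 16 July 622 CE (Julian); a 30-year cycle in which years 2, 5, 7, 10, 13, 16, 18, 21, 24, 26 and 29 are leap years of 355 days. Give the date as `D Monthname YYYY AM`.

9 Nisan 4888 AM

Julian Day Number of the source date = 2133131.
Converting JDN 2133131 to the Hebrew calendar gives 9 Nisan 4888 AM.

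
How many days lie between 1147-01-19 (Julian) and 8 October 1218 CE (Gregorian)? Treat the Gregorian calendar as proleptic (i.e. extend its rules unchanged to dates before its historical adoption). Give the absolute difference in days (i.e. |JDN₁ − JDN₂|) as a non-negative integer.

JDN of the first date = 2140018.
JDN of the second date = 2166206.
|2166206 − 2140018| = 26188.

26188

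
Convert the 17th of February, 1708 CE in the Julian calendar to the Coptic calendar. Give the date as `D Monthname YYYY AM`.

Julian Day Number of the source date = 2344952.
Converting JDN 2344952 to the Coptic calendar gives 22 Meshir 1424 AM.

22 Meshir 1424 AM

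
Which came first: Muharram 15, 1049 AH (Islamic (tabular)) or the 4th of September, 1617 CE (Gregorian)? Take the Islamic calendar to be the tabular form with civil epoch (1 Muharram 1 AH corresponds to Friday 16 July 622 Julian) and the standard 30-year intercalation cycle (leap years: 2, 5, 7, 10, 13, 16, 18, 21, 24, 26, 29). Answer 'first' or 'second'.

First date → JDN 2319830; second date → JDN 2311904.
JDN 2311904 < JDN 2319830, so the second date is earlier.

second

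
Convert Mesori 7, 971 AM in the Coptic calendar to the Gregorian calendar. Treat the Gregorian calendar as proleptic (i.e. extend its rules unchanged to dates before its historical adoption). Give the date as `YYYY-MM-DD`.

Julian Day Number of the source date = 2179658.
Converting JDN 2179658 to the Gregorian calendar gives 7 August 1255 CE.

1255-08-07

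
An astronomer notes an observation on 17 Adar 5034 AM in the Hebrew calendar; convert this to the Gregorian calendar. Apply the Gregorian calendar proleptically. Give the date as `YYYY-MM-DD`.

1274-03-04

Julian Day Number of the source date = 2186442.
Converting JDN 2186442 to the Gregorian calendar gives 4 March 1274 CE.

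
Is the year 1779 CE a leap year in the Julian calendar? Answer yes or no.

no

1779 mod 4 = 3, so it is a common year in the Julian calendar.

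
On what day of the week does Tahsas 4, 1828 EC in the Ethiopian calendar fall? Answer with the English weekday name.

Sunday

This is JDN 2391626 (13 December 1835 Gregorian).
2391626 ≡ 6 (mod 7); counting from Monday = 0 gives Sunday.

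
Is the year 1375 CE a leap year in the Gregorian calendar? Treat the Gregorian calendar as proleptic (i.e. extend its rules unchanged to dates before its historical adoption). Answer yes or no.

no

1375 is not divisible by 4, so it is a common year.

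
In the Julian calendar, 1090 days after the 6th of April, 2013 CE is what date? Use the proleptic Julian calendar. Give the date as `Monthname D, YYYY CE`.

Counting 1090 days forward from JDN 2456402 reaches JDN 2457492, which is March 31, 2016 CE.

March 31, 2016 CE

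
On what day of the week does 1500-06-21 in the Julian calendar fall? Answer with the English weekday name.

This is JDN 2269105 (1 July 1500 Gregorian).
2269105 ≡ 6 (mod 7); counting from Monday = 0 gives Sunday.

Sunday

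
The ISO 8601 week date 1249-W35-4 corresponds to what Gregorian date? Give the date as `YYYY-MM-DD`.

1249-09-02

ISO week 1 of 1249 is the week containing the first Thursday of 1249.
Week 35, day 4 (Thursday) lands on 1249-09-02.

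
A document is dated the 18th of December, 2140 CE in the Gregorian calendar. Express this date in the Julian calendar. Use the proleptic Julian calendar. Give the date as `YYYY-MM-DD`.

At this point the Julian calendar is 14 days behind the Gregorian.
18 December 2140 Gregorian − 14 days → 4 December 2140 Julian.

2140-12-04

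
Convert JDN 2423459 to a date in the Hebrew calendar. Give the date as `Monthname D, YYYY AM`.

Shevat 22, 5683 AM

JDN 2423459 is 8 February 1923 in the Gregorian calendar.
In the Hebrew calendar that day is Shevat 22, 5683 AM.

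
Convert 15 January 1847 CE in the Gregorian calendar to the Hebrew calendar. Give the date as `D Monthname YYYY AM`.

Julian Day Number of the source date = 2395677.
Converting JDN 2395677 to the Hebrew calendar gives 27 Tevet 5607 AM.

27 Tevet 5607 AM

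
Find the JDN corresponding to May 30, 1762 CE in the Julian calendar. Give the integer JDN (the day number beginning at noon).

In the Gregorian calendar the same day is 10 June 1762.
JDN 2451545 is 1 January 2000 CE (Gregorian); the target day is −86767 days from there, so JDN = 2364778.

2364778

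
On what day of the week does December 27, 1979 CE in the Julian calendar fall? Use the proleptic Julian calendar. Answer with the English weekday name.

Wednesday

This is JDN 2444248 (9 January 1980 Gregorian).
JDN 2444248 mod 7 = 2, and JDN 0 was a Monday, so this is a Wednesday.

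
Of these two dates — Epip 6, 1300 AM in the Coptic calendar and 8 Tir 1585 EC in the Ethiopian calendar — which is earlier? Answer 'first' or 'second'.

Converting both to JDN: 2299795 vs 2302904; the smaller is the first.

first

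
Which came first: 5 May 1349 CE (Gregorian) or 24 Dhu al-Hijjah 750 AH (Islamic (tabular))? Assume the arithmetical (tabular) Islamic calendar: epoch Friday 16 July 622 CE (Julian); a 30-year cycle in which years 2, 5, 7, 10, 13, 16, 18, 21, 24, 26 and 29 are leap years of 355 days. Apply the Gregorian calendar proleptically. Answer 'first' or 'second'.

The two dates have Julian Day Numbers 2213897 and 2214209 respectively.
Since 2213897 < 2214209, the first date comes first.

first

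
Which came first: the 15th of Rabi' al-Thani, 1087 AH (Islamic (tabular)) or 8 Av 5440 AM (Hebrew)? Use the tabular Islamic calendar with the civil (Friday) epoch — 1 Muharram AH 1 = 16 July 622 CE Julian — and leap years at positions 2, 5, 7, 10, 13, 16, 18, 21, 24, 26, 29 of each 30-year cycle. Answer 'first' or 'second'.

The two dates have Julian Day Numbers 2333385 and 2334883 respectively.
Since 2333385 < 2334883, the first date comes first.

first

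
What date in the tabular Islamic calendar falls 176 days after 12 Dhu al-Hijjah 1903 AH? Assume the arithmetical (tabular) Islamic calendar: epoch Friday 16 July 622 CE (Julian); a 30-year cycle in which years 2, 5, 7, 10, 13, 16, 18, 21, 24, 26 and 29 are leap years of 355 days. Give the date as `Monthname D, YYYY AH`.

Jumada al-Thani 10, 1904 AH

Counting 176 days forward from JDN 2622781 reaches JDN 2622957, which is Jumada al-Thani 10, 1904 AH.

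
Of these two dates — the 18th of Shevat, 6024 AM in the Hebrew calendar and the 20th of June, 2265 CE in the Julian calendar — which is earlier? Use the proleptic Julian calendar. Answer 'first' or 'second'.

Converting both to JDN: 2548015 vs 2548520; the smaller is the first.

first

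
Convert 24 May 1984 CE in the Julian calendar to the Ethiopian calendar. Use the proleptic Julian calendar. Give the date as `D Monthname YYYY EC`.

The source date corresponds to 6 June 1984 in the Gregorian calendar (JDN 2445858).
That day falls on 29 Ginbot 1976 EC in the Ethiopian calendar.

29 Ginbot 1976 EC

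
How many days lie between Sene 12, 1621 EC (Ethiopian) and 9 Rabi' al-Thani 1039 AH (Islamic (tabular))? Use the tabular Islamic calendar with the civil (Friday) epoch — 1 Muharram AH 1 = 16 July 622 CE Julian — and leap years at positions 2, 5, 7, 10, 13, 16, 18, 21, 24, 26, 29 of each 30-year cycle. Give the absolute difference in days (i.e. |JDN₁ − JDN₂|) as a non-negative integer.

First date → JDN 2316207; second date → JDN 2316370.
The interval is |2316207 − 2316370| = 163 days.

163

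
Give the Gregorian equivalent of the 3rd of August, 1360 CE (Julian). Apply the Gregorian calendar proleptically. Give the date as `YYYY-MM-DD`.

At this point the Julian calendar is 8 days behind the Gregorian.
3 August 1360 Julian + 8 days → 11 August 1360 Gregorian.

1360-08-11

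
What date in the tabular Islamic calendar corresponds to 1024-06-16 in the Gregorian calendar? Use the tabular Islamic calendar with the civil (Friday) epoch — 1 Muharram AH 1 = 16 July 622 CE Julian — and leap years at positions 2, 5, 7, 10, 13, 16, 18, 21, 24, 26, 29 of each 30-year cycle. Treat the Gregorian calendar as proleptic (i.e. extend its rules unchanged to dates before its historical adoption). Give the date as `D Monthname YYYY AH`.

Both dates share Julian Day Number 2095235; in the tabular Islamic calendar that is 29 Rabi' al-Awwal 415 AH.

29 Rabi' al-Awwal 415 AH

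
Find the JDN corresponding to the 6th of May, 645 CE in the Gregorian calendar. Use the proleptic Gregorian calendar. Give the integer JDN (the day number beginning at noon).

1956767

JDN 2400001 is 17 November 1858 CE (Gregorian), MJD 0; the target day is −443234 days from there, so JDN = 1956767.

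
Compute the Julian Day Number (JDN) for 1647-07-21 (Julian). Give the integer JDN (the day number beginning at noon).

2322826

In the Gregorian calendar the same day is 31 July 1647.
JDN 2400001 is 17 November 1858 CE (Gregorian), MJD 0; the target day is −77175 days from there, so JDN = 2322826.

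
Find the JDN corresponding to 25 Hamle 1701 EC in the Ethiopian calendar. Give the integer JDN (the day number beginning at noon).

2345470

In the Gregorian calendar the same day is 30 July 1709.
JDN 2451545 is 1 January 2000 CE (Gregorian); the target day is −106075 days from there, so JDN = 2345470.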